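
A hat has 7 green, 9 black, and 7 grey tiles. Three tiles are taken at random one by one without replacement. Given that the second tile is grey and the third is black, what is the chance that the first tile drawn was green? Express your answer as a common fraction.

1/3

P(first=green and the second tile is grey and the third is black) = (7/23)·(7/22)·(9/21) = 21/506.
P(E) = Σ over first color = 21/506 + 12/253 + 9/253 = 63/506.
By Bayes, P(first=green | E) = 21/506 / 63/506 = 1/3 ≈ 0.3333.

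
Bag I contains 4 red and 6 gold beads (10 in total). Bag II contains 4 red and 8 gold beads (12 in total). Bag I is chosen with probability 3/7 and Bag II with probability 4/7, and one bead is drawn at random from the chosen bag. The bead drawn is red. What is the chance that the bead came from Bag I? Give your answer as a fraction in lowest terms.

9/19

P(red | Bag I) = 2/5; P(red | Bag II) = 1/3.
P(red) = 3/7·2/5 + 4/7·1/3 = 38/105.
By Bayes' rule, P(Bag I | red) = 6/35 / 38/105 = 9/19 ≈ 0.4737.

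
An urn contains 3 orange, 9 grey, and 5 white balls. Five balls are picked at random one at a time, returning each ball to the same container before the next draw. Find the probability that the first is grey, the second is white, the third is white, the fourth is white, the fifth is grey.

Multiply the conditional probability of each draw in order, with replacement (the composition resets each draw).
P = (9/17) · (5/17) · (5/17) · (5/17) · (9/17) = 10125/1419857 ≈ 0.0071.

10125/1419857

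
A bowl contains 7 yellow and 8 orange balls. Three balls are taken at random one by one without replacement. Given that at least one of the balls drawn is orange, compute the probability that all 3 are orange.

2/15

P(all 3 orange) = C(8,3)/C(15,3) = 8/65; P(at least one orange) = 1 − C(7,3)/C(15,3) = 12/13.
Since 'all 3 orange' ⊆ 'at least one orange', P(all 3 | at least one) = 8/65 / 12/13 = 2/15 ≈ 0.1333.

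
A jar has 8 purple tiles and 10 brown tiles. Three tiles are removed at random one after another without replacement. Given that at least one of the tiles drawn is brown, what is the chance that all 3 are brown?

3/19

P(all 3 brown) = C(10,3)/C(18,3) = 5/34; P(at least one brown) = 1 − C(8,3)/C(18,3) = 95/102.
Since 'all 3 brown' ⊆ 'at least one brown', P(all 3 | at least one) = 5/34 / 95/102 = 3/19 ≈ 0.1579.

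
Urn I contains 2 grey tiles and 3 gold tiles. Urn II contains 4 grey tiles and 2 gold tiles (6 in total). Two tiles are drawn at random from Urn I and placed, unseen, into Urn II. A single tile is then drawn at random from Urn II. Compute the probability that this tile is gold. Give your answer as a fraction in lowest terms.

Condition on how many of the transferred tiles are gold (from Urn I: 3 gold of 5; then Urn II has 8 total).
  0 gold: C(3,0)C(2,2)/C(5,2) = 1/10; then P = 2/8
  1 gold: C(3,1)C(2,1)/C(5,2) = 3/5; then P = 3/8
  2 gold: C(3,2)C(2,0)/C(5,2) = 3/10; then P = 4/8
P(gold from Urn II) = 2/5 ≈ 0.4000.

2/5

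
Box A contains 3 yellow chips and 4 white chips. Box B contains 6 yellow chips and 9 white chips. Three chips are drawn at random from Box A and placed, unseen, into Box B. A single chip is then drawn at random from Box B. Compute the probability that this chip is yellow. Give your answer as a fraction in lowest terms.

17/42

Condition on how many of the transferred chips are yellow (from Box A: 3 yellow of 7; then Box B has 18 total).
  0 yellow: C(3,0)C(4,3)/C(7,3) = 4/35; then P = 6/18
  1 yellow: C(3,1)C(4,2)/C(7,3) = 18/35; then P = 7/18
  2 yellow: C(3,2)C(4,1)/C(7,3) = 12/35; then P = 8/18
  3 yellow: C(3,3)C(4,0)/C(7,3) = 1/35; then P = 9/18
P(yellow from Box B) = 17/42 ≈ 0.4048.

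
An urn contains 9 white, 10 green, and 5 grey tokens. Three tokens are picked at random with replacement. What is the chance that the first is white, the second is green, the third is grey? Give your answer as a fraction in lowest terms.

25/768

Multiply the conditional probability of each draw in order, with replacement (the composition resets each draw).
P = (9/24) · (10/24) · (5/24) = 25/768 ≈ 0.0326.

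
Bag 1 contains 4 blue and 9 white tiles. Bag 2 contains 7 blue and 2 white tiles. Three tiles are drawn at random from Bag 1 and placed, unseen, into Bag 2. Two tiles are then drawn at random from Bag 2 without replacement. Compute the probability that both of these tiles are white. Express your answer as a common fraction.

85/858

Condition on how many of the transferred tiles are white (from Bag 1: 9 white of 13; then Bag 2 has 12 total).
  0 white: C(9,0)C(4,3)/C(13,3) = 2/143; then P = C(2,2)/C(12,2) = 1/66
  1 white: C(9,1)C(4,2)/C(13,3) = 27/143; then P = C(3,2)/C(12,2) = 1/22
  2 white: C(9,2)C(4,1)/C(13,3) = 72/143; then P = C(4,2)/C(12,2) = 1/11
  3 white: C(9,3)C(4,0)/C(13,3) = 42/143; then P = C(5,2)/C(12,2) = 5/33
P(both white) = 85/858 ≈ 0.0991.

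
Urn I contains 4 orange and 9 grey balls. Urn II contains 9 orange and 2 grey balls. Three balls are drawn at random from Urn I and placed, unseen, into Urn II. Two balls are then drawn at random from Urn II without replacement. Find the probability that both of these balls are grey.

85/1183

Condition on how many of the transferred balls are grey (from Urn I: 9 grey of 13; then Urn II has 14 total).
  0 grey: C(9,0)C(4,3)/C(13,3) = 2/143; then P = C(2,2)/C(14,2) = 1/91
  1 grey: C(9,1)C(4,2)/C(13,3) = 27/143; then P = C(3,2)/C(14,2) = 3/91
  2 grey: C(9,2)C(4,1)/C(13,3) = 72/143; then P = C(4,2)/C(14,2) = 6/91
  3 grey: C(9,3)C(4,0)/C(13,3) = 42/143; then P = C(5,2)/C(14,2) = 10/91
P(both grey) = 85/1183 ≈ 0.0719.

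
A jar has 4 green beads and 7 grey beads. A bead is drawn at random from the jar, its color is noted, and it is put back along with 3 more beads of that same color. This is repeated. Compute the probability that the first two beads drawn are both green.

After a green draw the jar holds 7 green out of 14.
P = (4/11)·(7/14) = 2/11 ≈ 0.1818.

2/11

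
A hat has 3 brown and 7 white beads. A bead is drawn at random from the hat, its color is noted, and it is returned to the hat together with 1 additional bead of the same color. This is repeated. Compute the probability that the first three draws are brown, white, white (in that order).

7/55

Track the composition after each reinforcement of +1.
P = (3/10) · (7/11) · (8/12) = 7/55 ≈ 0.1273.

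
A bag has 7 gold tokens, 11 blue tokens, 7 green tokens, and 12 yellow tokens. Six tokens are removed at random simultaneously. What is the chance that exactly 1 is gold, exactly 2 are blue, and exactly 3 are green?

Unordered draws without replacement: count favorable combinations over C(37,6).
Favorable = C(7,1) · C(11,2) · C(7,3) · C(12,0) = 13475; total = C(37,6) = 2324784.
P = 13475/2324784 = 175/30192 ≈ 0.0058.

175/30192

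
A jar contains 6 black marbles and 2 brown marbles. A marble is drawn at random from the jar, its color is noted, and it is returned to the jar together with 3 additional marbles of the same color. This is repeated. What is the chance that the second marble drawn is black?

3/4

Condition on the first draw. If first is black (prob 6/8), second-black has prob (9)/(11); if not (prob 2/8), it has prob 6/(11).
P = (6/8)·(9/11) + (2/8)·(6/11) = 3/4 ≈ 0.7500.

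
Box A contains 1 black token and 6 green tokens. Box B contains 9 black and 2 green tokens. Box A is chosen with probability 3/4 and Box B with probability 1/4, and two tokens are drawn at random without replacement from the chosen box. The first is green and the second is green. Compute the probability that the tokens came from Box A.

P(E | Box A) = 5/7; P(E | Box B) = 1/55.
P(E) = 3/4·5/7 + 1/4·1/55 = 208/385.
By Bayes' rule, P(Box A | E) = 15/28 / 208/385 = 825/832 ≈ 0.9916.

825/832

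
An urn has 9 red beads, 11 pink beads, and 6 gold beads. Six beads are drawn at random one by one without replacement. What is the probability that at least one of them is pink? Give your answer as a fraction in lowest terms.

Use the complement: P(at least one pink) = 1 − P(no pink).
P(none) = C(15,6)/C(26,6) = 5005/230230.
So P = 1 − 5005/230230 = 45/46 ≈ 0.9783.

45/46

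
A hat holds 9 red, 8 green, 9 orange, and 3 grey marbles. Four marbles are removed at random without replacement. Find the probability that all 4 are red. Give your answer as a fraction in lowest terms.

Unordered draws without replacement: count favorable combinations over C(29,4).
Favorable = C(9,4) · C(8,0) · C(9,0) · C(3,0) = 126; total = C(29,4) = 23751.
P = 126/23751 = 2/377 ≈ 0.0053.

2/377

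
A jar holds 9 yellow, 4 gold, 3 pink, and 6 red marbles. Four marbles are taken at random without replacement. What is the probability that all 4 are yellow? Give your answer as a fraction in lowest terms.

Unordered draws without replacement: count favorable combinations over C(22,4).
Favorable = C(9,4) · C(4,0) · C(3,0) · C(6,0) = 126; total = C(22,4) = 7315.
P = 126/7315 = 18/1045 ≈ 0.0172.

18/1045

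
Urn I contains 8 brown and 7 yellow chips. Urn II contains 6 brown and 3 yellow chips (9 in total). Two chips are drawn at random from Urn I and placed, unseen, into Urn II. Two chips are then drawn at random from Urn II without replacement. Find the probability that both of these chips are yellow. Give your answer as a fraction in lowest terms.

Condition on how many of the transferred chips are yellow (from Urn I: 7 yellow of 15; then Urn II has 11 total).
  0 yellow: C(7,0)C(8,2)/C(15,2) = 4/15; then P = C(3,2)/C(11,2) = 3/55
  1 yellow: C(7,1)C(8,1)/C(15,2) = 8/15; then P = C(4,2)/C(11,2) = 6/55
  2 yellow: C(7,2)C(8,0)/C(15,2) = 1/5; then P = C(5,2)/C(11,2) = 2/11
P(both yellow) = 6/55 ≈ 0.1091.

6/55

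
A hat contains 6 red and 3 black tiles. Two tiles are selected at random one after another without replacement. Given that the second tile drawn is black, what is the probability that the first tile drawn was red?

3/4

P(first=red and the second tile drawn is black) = (6/9)·(3/8) = 1/4.
P(the second tile drawn is black) = Σ over first color = 1/4 + 1/12 = 1/3.
By Bayes, P(first=red | the second tile drawn is black) = 1/4 / 1/3 = 3/4 ≈ 0.7500.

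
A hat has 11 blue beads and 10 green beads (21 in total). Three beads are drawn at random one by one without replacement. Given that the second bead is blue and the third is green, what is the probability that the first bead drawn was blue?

P(first=blue and the second bead is blue and the third is green) = (11/21)·(10/20)·(10/19) = 55/399.
P(E) = Σ over first color = 55/399 + 33/266 = 11/42.
By Bayes, P(first=blue | E) = 55/399 / 11/42 = 10/19 ≈ 0.5263.

10/19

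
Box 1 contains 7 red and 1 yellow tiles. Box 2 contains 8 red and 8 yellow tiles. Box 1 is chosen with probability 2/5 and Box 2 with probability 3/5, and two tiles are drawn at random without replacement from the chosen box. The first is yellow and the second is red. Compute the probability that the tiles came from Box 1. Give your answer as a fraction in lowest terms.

P(E | Box 1) = 1/8; P(E | Box 2) = 4/15.
P(E) = 2/5·1/8 + 3/5·4/15 = 21/100.
By Bayes' rule, P(Box 1 | E) = 1/20 / 21/100 = 5/21 ≈ 0.2381.

5/21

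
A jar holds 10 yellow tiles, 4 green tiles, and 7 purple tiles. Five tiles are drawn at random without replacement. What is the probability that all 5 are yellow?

Unordered draws without replacement: count favorable combinations over C(21,5).
Favorable = C(10,5) · C(4,0) · C(7,0) = 252; total = C(21,5) = 20349.
P = 252/20349 = 4/323 ≈ 0.0124.

4/323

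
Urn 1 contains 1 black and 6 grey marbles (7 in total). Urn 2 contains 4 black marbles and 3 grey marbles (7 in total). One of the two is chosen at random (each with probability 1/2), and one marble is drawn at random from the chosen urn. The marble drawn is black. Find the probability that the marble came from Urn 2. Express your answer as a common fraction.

4/5

P(black | Urn 1) = 1/7; P(black | Urn 2) = 4/7.
P(black) = 1/2·1/7 + 1/2·4/7 = 5/14.
By Bayes' rule, P(Urn 2 | black) = 2/7 / 5/14 = 4/5 ≈ 0.8000.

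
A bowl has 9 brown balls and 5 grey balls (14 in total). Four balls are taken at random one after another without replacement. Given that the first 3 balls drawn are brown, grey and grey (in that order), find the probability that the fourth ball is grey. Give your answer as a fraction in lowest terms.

3/11

After removing 1 brown, 2 grey, the bowl has 3 grey out of 11 remaining.
P(fourth is grey | given) = 3/11 ≈ 0.2727.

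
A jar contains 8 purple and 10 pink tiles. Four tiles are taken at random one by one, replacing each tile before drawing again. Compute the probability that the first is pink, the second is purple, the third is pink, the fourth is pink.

500/6561

Multiply the conditional probability of each draw in order, with replacement (the composition resets each draw).
P = (10/18) · (8/18) · (10/18) · (10/18) = 500/6561 ≈ 0.0762.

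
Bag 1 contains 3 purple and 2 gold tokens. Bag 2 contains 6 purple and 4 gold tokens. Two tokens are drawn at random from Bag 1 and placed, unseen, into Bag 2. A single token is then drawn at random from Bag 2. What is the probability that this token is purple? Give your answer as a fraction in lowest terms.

3/5

Condition on how many of the transferred tokens are purple (from Bag 1: 3 purple of 5; then Bag 2 has 12 total).
  0 purple: C(3,0)C(2,2)/C(5,2) = 1/10; then P = 6/12
  1 purple: C(3,1)C(2,1)/C(5,2) = 3/5; then P = 7/12
  2 purple: C(3,2)C(2,0)/C(5,2) = 3/10; then P = 8/12
P(purple from Bag 2) = 3/5 ≈ 0.6000.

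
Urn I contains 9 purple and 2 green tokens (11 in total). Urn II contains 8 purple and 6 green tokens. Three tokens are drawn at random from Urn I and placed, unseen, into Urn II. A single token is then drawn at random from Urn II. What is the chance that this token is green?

Condition on how many of the transferred tokens are green (from Urn I: 2 green of 11; then Urn II has 17 total).
  0 green: C(2,0)C(9,3)/C(11,3) = 28/55; then P = 6/17
  1 green: C(2,1)C(9,2)/C(11,3) = 24/55; then P = 7/17
  2 green: C(2,2)C(9,1)/C(11,3) = 3/55; then P = 8/17
P(green from Urn II) = 72/187 ≈ 0.3850.

72/187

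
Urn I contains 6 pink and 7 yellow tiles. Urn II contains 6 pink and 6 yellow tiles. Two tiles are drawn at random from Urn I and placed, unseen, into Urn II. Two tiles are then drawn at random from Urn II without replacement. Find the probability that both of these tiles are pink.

Condition on how many of the transferred tiles are pink (from Urn I: 6 pink of 13; then Urn II has 14 total).
  0 pink: C(6,0)C(7,2)/C(13,2) = 7/26; then P = C(6,2)/C(14,2) = 15/91
  1 pink: C(6,1)C(7,1)/C(13,2) = 7/13; then P = C(7,2)/C(14,2) = 3/13
  2 pink: C(6,2)C(7,0)/C(13,2) = 5/26; then P = C(8,2)/C(14,2) = 4/13
P(both pink) = 77/338 ≈ 0.2278.

77/338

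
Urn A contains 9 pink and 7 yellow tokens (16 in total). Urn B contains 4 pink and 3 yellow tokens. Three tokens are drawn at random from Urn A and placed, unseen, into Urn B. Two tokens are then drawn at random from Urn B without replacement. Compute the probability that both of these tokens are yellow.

Condition on how many of the transferred tokens are yellow (from Urn A: 7 yellow of 16; then Urn B has 10 total).
  0 yellow: C(7,0)C(9,3)/C(16,3) = 3/20; then P = C(3,2)/C(10,2) = 1/15
  1 yellow: C(7,1)C(9,2)/C(16,3) = 9/20; then P = C(4,2)/C(10,2) = 2/15
  2 yellow: C(7,2)C(9,1)/C(16,3) = 27/80; then P = C(5,2)/C(10,2) = 2/9
  3 yellow: C(7,3)C(9,0)/C(16,3) = 1/16; then P = C(6,2)/C(10,2) = 1/3
P(both yellow) = 199/1200 ≈ 0.1658.

199/1200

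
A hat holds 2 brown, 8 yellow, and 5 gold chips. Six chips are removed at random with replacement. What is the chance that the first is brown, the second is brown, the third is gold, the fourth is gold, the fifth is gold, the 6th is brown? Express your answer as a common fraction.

8/91125

Multiply the conditional probability of each draw in order, with replacement (the composition resets each draw).
P = (2/15) · (2/15) · (5/15) · (5/15) · (5/15) · (2/15) = 8/91125 ≈ 0.0001.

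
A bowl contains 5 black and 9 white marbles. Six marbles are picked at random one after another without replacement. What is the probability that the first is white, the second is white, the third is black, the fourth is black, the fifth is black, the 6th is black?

Multiply the conditional probability of each draw in order, without replacement, so each draw removes one from its color and from the total.
P = (9/14) · (8/13) · (5/12) · (4/11) · (3/10) · (2/9) = 4/1001 ≈ 0.0040.

4/1001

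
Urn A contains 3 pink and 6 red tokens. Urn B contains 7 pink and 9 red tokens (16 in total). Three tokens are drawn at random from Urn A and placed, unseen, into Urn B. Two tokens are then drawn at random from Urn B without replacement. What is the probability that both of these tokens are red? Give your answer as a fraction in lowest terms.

221/684

Condition on how many of the transferred tokens are red (from Urn A: 6 red of 9; then Urn B has 19 total).
  0 red: C(6,0)C(3,3)/C(9,3) = 1/84; then P = C(9,2)/C(19,2) = 4/19
  1 red: C(6,1)C(3,2)/C(9,3) = 3/14; then P = C(10,2)/C(19,2) = 5/19
  2 red: C(6,2)C(3,1)/C(9,3) = 15/28; then P = C(11,2)/C(19,2) = 55/171
  3 red: C(6,3)C(3,0)/C(9,3) = 5/21; then P = C(12,2)/C(19,2) = 22/57
P(both red) = 221/684 ≈ 0.3231.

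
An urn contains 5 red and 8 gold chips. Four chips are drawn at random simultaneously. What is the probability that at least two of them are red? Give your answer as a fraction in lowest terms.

Sum the hypergeometric tail for j = 2,…,4 red chips.
Favorable = C(5,2)·C(8,2) + C(5,3)·C(8,1) + C(5,4)·C(8,0) = 365; total = C(13,4) = 715.
P = 365/715 = 73/143 ≈ 0.5105.

73/143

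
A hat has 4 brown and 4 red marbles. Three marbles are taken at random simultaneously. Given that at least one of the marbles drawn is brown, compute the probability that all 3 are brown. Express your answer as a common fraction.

P(all 3 brown) = C(4,3)/C(8,3) = 1/14; P(at least one brown) = 1 − C(4,3)/C(8,3) = 13/14.
Since 'all 3 brown' ⊆ 'at least one brown', P(all 3 | at least one) = 1/14 / 13/14 = 1/13 ≈ 0.0769.

1/13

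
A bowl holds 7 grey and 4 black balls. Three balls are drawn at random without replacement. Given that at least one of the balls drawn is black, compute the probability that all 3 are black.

2/65

P(all 3 black) = C(4,3)/C(11,3) = 4/165; P(at least one black) = 1 − C(7,3)/C(11,3) = 26/33.
Since 'all 3 black' ⊆ 'at least one black', P(all 3 | at least one) = 4/165 / 26/33 = 2/65 ≈ 0.0308.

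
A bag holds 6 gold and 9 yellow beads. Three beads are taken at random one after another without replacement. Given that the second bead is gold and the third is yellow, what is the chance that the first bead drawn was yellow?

8/13

P(first=yellow and the second bead is gold and the third is yellow) = (9/15)·(6/14)·(8/13) = 72/455.
P(E) = Σ over first color = 9/91 + 72/455 = 9/35.
By Bayes, P(first=yellow | E) = 72/455 / 9/35 = 8/13 ≈ 0.6154.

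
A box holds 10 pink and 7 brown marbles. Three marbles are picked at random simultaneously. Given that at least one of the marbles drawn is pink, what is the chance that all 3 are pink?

8/43

P(all 3 pink) = C(10,3)/C(17,3) = 3/17; P(at least one pink) = 1 − C(7,3)/C(17,3) = 129/136.
Since 'all 3 pink' ⊆ 'at least one pink', P(all 3 | at least one) = 3/17 / 129/136 = 8/43 ≈ 0.1860.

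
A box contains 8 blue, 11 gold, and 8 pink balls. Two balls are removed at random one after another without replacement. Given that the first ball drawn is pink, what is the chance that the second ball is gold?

After removing 1 pink, the box has 11 gold out of 26 remaining.
P(second is gold | given) = 11/26 ≈ 0.4231.

11/26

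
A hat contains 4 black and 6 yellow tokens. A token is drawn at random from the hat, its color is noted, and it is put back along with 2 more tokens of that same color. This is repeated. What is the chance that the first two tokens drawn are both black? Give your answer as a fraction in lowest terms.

1/5

After a black draw the hat holds 6 black out of 12.
P = (4/10)·(6/12) = 1/5 ≈ 0.2000.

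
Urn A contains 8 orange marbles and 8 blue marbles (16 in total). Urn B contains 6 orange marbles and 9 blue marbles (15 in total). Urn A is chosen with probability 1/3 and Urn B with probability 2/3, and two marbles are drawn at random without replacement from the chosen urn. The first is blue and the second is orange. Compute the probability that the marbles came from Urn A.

P(E | Urn A) = 4/15; P(E | Urn B) = 9/35.
P(E) = 1/3·4/15 + 2/3·9/35 = 82/315.
By Bayes' rule, P(Urn A | E) = 4/45 / 82/315 = 14/41 ≈ 0.3415.

14/41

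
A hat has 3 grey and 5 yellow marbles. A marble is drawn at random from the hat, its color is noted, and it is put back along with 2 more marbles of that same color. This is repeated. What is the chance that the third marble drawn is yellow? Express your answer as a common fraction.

5/8

Sum over the four possibilities for the first two draws (yellow/not-yellow each), tracking how the yellow count and total change by +2 per draw.
P(third is yellow) = 5/8 ≈ 0.6250. (In a Pólya urn every draw has the same marginal probability 5/8.)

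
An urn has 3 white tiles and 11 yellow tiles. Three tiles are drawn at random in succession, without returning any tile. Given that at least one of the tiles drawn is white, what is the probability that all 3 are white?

1/199

P(all 3 white) = C(3,3)/C(14,3) = 1/364; P(at least one white) = 1 − C(11,3)/C(14,3) = 199/364.
Since 'all 3 white' ⊆ 'at least one white', P(all 3 | at least one) = 1/364 / 199/364 = 1/199 ≈ 0.0050.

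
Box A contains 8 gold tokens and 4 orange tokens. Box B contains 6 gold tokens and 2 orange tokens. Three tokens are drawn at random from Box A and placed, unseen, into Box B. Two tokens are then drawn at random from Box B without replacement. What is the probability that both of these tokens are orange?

Condition on how many of the transferred tokens are orange (from Box A: 4 orange of 12; then Box B has 11 total).
  0 orange: C(4,0)C(8,3)/C(12,3) = 14/55; then P = C(2,2)/C(11,2) = 1/55
  1 orange: C(4,1)C(8,2)/C(12,3) = 28/55; then P = C(3,2)/C(11,2) = 3/55
  2 orange: C(4,2)C(8,1)/C(12,3) = 12/55; then P = C(4,2)/C(11,2) = 6/55
  3 orange: C(4,3)C(8,0)/C(12,3) = 1/55; then P = C(5,2)/C(11,2) = 2/11
P(both orange) = 36/605 ≈ 0.0595.

36/605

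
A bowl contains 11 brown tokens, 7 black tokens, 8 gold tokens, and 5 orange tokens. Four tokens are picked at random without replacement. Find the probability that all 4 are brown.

66/6293

Unordered draws without replacement: count favorable combinations over C(31,4).
Favorable = C(11,4) · C(7,0) · C(8,0) · C(5,0) = 330; total = C(31,4) = 31465.
P = 330/31465 = 66/6293 ≈ 0.0105.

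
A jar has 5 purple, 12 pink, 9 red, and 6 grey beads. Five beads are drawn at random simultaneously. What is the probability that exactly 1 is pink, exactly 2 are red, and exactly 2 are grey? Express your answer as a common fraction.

405/12586

Unordered draws without replacement: count favorable combinations over C(32,5).
Favorable = C(5,0) · C(12,1) · C(9,2) · C(6,2) = 6480; total = C(32,5) = 201376.
P = 6480/201376 = 405/12586 ≈ 0.0322.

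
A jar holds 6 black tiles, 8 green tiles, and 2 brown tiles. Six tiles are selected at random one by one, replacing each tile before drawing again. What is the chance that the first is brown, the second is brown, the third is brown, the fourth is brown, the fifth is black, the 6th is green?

Multiply the conditional probability of each draw in order, with replacement (the composition resets each draw).
P = (2/16) · (2/16) · (2/16) · (2/16) · (6/16) · (8/16) = 3/65536 ≈ 0.0000.

3/65536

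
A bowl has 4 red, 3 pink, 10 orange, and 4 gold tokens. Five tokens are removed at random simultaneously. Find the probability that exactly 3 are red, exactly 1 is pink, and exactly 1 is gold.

Unordered draws without replacement: count favorable combinations over C(21,5).
Favorable = C(4,3) · C(3,1) · C(10,0) · C(4,1) = 48; total = C(21,5) = 20349.
P = 48/20349 = 16/6783 ≈ 0.0024.

16/6783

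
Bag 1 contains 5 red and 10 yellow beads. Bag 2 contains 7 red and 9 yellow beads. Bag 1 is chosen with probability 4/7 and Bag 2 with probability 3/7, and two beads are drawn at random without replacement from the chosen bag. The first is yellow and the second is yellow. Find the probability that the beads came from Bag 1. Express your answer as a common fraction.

40/61

P(E | Bag 1) = 3/7; P(E | Bag 2) = 3/10.
P(E) = 4/7·3/7 + 3/7·3/10 = 183/490.
By Bayes' rule, P(Bag 1 | E) = 12/49 / 183/490 = 40/61 ≈ 0.6557.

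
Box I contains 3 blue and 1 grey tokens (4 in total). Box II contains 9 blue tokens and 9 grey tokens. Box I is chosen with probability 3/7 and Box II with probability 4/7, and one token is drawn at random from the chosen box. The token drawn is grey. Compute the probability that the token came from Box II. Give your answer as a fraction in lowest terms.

P(grey | Box I) = 1/4; P(grey | Box II) = 1/2.
P(grey) = 3/7·1/4 + 4/7·1/2 = 11/28.
By Bayes' rule, P(Box II | grey) = 2/7 / 11/28 = 8/11 ≈ 0.7273.

8/11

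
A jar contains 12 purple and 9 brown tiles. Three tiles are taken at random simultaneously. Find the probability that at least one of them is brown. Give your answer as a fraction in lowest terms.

111/133

Use the complement: P(at least one brown) = 1 − P(no brown).
P(none) = C(12,3)/C(21,3) = 220/1330.
So P = 1 − 220/1330 = 111/133 ≈ 0.8346.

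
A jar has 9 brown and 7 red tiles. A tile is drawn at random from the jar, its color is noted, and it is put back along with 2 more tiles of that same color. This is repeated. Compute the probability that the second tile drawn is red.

Condition on the first draw. If first is red (prob 7/16), second-red has prob (9)/(18); if not (prob 9/16), it has prob 7/(18).
P = (7/16)·(9/18) + (9/16)·(7/18) = 7/16 ≈ 0.4375.

7/16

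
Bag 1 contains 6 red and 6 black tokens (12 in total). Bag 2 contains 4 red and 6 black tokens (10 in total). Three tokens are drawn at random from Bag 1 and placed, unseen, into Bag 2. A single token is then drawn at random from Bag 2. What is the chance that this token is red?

Condition on how many of the transferred tokens are red (from Bag 1: 6 red of 12; then Bag 2 has 13 total).
  0 red: C(6,0)C(6,3)/C(12,3) = 1/11; then P = 4/13
  1 red: C(6,1)C(6,2)/C(12,3) = 9/22; then P = 5/13
  2 red: C(6,2)C(6,1)/C(12,3) = 9/22; then P = 6/13
  3 red: C(6,3)C(6,0)/C(12,3) = 1/11; then P = 7/13
P(red from Bag 2) = 11/26 ≈ 0.4231.

11/26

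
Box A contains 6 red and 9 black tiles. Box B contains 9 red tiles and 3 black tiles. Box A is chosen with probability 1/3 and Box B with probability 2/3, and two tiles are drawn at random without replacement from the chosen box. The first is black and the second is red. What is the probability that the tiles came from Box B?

P(E | Box A) = 9/35; P(E | Box B) = 9/44.
P(E) = 1/3·9/35 + 2/3·9/44 = 171/770.
By Bayes' rule, P(Box B | E) = 3/22 / 171/770 = 35/57 ≈ 0.6140.

35/57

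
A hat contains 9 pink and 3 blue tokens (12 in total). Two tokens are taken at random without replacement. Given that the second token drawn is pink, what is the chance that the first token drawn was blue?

3/11

P(first=blue and the second token drawn is pink) = (3/12)·(9/11) = 9/44.
P(the second token drawn is pink) = Σ over first color = 6/11 + 9/44 = 3/4.
By Bayes, P(first=blue | the second token drawn is pink) = 9/44 / 3/4 = 3/11 ≈ 0.2727.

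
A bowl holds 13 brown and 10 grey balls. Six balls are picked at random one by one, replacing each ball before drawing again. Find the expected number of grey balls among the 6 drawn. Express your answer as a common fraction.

By linearity of expectation, E[X] = Σ P(draw i is grey); each independent draw has P(grey) = 10/23.
E[X] = 6 · 10/23 = 60/23 ≈ 2.6087.

60/23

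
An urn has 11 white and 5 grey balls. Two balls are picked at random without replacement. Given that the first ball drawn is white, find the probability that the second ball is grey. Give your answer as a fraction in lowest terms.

After removing 1 white, the urn has 5 grey out of 15 remaining.
P(second is grey | given) = 5/15 = 1/3 ≈ 0.3333.

1/3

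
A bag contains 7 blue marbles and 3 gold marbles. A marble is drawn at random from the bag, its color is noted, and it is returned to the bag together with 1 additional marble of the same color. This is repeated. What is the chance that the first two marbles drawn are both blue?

28/55

After a blue draw the bag holds 8 blue out of 11.
P = (7/10)·(8/11) = 28/55 ≈ 0.5091.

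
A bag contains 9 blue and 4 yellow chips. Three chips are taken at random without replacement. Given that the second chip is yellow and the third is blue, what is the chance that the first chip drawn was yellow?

P(first=yellow and the second chip is yellow and the third is blue) = (4/13)·(3/12)·(9/11) = 9/143.
P(E) = Σ over first color = 24/143 + 9/143 = 3/13.
By Bayes, P(first=yellow | E) = 9/143 / 3/13 = 3/11 ≈ 0.2727.

3/11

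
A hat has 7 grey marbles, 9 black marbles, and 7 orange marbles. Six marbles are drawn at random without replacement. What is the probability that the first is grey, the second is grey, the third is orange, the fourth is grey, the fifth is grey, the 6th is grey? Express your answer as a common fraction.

Multiply the conditional probability of each draw in order, without replacement, so each draw removes one from its color and from the total.
P = (7/23) · (6/22) · (7/21) · (5/20) · (4/19) · (3/18) = 7/28842 ≈ 0.0002.

7/28842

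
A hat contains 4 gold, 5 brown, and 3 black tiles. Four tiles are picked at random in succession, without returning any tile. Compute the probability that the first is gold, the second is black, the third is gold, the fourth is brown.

1/66

Multiply the conditional probability of each draw in order, without replacement, so each draw removes one from its color and from the total.
P = (4/12) · (3/11) · (3/10) · (5/9) = 1/66 ≈ 0.0152.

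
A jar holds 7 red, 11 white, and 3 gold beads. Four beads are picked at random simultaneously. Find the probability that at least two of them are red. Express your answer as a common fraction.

116/285

Sum the hypergeometric tail for j = 2,…,4 red beads.
Favorable = C(7,2)·C(14,2) + C(7,3)·C(14,1) + C(7,4)·C(14,0) = 2436; total = C(21,4) = 5985.
P = 2436/5985 = 116/285 ≈ 0.4070.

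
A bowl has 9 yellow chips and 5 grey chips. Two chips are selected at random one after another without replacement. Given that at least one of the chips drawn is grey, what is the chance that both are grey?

2/11

P(both grey) = C(5,2)/C(14,2) = 10/91; P(at least one grey) = 1 − C(9,2)/C(14,2) = 55/91.
Since 'both grey' ⊆ 'at least one grey', P(both | at least one) = 10/91 / 55/91 = 2/11 ≈ 0.1818.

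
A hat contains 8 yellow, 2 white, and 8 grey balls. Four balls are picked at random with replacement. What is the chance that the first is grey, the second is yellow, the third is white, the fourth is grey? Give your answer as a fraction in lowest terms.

64/6561

Multiply the conditional probability of each draw in order, with replacement (the composition resets each draw).
P = (8/18) · (8/18) · (2/18) · (8/18) = 64/6561 ≈ 0.0098.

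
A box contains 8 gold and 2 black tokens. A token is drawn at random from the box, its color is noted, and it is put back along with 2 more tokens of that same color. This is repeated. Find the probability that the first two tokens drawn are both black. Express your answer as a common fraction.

After a black draw the box holds 4 black out of 12.
P = (2/10)·(4/12) = 1/15 ≈ 0.0667.

1/15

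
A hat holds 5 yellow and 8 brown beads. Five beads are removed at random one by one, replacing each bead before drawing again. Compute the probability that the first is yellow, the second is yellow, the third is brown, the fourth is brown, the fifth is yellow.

8000/371293

Multiply the conditional probability of each draw in order, with replacement (the composition resets each draw).
P = (5/13) · (5/13) · (8/13) · (8/13) · (5/13) = 8000/371293 ≈ 0.0215.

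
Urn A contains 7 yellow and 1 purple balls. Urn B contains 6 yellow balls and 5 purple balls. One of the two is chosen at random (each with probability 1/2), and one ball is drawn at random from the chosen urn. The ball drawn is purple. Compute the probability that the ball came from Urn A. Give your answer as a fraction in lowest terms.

11/51

P(purple | Urn A) = 1/8; P(purple | Urn B) = 5/11.
P(purple) = 1/2·1/8 + 1/2·5/11 = 51/176.
By Bayes' rule, P(Urn A | purple) = 1/16 / 51/176 = 11/51 ≈ 0.2157.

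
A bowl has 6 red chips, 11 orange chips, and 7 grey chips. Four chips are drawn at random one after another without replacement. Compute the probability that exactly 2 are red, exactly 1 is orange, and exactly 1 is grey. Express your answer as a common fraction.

Unordered draws without replacement: count favorable combinations over C(24,4).
Favorable = C(6,2) · C(11,1) · C(7,1) = 1155; total = C(24,4) = 10626.
P = 1155/10626 = 5/46 ≈ 0.1087.

5/46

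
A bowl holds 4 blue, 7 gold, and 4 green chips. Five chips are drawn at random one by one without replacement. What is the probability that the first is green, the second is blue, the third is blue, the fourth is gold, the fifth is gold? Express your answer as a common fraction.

Multiply the conditional probability of each draw in order, without replacement, so each draw removes one from its color and from the total.
P = (4/15) · (4/14) · (3/13) · (7/12) · (6/11) = 4/715 ≈ 0.0056.

4/715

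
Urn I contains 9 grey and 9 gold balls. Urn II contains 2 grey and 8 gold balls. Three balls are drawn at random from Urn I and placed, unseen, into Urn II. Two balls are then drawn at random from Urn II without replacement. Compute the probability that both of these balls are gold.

346/663

Condition on how many of the transferred balls are gold (from Urn I: 9 gold of 18; then Urn II has 13 total).
  0 gold: C(9,0)C(9,3)/C(18,3) = 7/68; then P = C(8,2)/C(13,2) = 14/39
  1 gold: C(9,1)C(9,2)/C(18,3) = 27/68; then P = C(9,2)/C(13,2) = 6/13
  2 gold: C(9,2)C(9,1)/C(18,3) = 27/68; then P = C(10,2)/C(13,2) = 15/26
  3 gold: C(9,3)C(9,0)/C(18,3) = 7/68; then P = C(11,2)/C(13,2) = 55/78
P(both gold) = 346/663 ≈ 0.5219.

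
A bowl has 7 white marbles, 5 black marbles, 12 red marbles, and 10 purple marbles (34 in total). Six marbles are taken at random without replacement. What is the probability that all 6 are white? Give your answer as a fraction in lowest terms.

7/1344904

Unordered draws without replacement: count favorable combinations over C(34,6).
Favorable = C(7,6) · C(5,0) · C(12,0) · C(10,0) = 7; total = C(34,6) = 1344904.
P = 7/1344904 = 7/1344904 ≈ 0.0000.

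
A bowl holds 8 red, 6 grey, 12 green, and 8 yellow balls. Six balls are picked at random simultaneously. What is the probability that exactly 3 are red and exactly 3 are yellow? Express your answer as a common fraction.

Unordered draws without replacement: count favorable combinations over C(34,6).
Favorable = C(8,3) · C(6,0) · C(12,0) · C(8,3) = 3136; total = C(34,6) = 1344904.
P = 3136/1344904 = 392/168113 ≈ 0.0023.

392/168113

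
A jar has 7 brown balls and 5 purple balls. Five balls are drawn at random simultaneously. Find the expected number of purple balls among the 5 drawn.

By linearity of expectation, E[X] = Σ P(draw i is purple); by symmetry each draw (even without replacement) has P(purple) = 5/12.
E[X] = 5 · 5/12 = 25/12 ≈ 2.0833.

25/12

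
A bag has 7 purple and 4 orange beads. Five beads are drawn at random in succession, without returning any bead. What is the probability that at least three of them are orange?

Sum the hypergeometric tail for j = 3,…,4 orange beads.
Favorable = C(4,3)·C(7,2) + C(4,4)·C(7,1) = 91; total = C(11,5) = 462.
P = 91/462 = 13/66 ≈ 0.1970.

13/66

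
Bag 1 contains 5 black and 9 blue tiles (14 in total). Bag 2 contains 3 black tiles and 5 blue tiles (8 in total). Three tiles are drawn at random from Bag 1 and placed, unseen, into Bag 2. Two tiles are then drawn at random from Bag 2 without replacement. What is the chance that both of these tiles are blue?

3791/10010

Condition on how many of the transferred tiles are blue (from Bag 1: 9 blue of 14; then Bag 2 has 11 total).
  0 blue: C(9,0)C(5,3)/C(14,3) = 5/182; then P = C(5,2)/C(11,2) = 2/11
  1 blue: C(9,1)C(5,2)/C(14,3) = 45/182; then P = C(6,2)/C(11,2) = 3/11
  2 blue: C(9,2)C(5,1)/C(14,3) = 45/91; then P = C(7,2)/C(11,2) = 21/55
  3 blue: C(9,3)C(5,0)/C(14,3) = 3/13; then P = C(8,2)/C(11,2) = 28/55
P(both blue) = 3791/10010 ≈ 0.3787.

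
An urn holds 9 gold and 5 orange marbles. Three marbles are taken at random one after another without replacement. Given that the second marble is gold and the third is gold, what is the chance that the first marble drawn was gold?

7/12

P(first=gold and the second marble is gold and the third is gold) = (9/14)·(8/13)·(7/12) = 3/13.
P(E) = Σ over first color = 3/13 + 15/91 = 36/91.
By Bayes, P(first=gold | E) = 3/13 / 36/91 = 7/12 ≈ 0.5833.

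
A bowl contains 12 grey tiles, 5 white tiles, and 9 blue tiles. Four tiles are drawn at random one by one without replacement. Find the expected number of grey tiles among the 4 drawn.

By linearity of expectation, E[X] = Σ P(draw i is grey); by symmetry each draw (even without replacement) has P(grey) = 12/26.
E[X] = 4 · 12/26 = 24/13 ≈ 1.8462.

24/13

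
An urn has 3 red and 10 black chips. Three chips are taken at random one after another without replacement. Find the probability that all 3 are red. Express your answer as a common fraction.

1/286

Unordered draws without replacement: count favorable combinations over C(13,3).
Favorable = C(3,3) · C(10,0) = 1; total = C(13,3) = 286.
P = 1/286 = 1/286 ≈ 0.0035.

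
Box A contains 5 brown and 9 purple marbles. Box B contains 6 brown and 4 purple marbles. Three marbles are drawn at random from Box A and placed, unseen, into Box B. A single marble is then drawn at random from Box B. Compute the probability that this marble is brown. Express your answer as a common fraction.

Condition on how many of the transferred marbles are brown (from Box A: 5 brown of 14; then Box B has 13 total).
  0 brown: C(5,0)C(9,3)/C(14,3) = 3/13; then P = 6/13
  1 brown: C(5,1)C(9,2)/C(14,3) = 45/91; then P = 7/13
  2 brown: C(5,2)C(9,1)/C(14,3) = 45/182; then P = 8/13
  3 brown: C(5,3)C(9,0)/C(14,3) = 5/182; then P = 9/13
P(brown from Box B) = 99/182 ≈ 0.5440.

99/182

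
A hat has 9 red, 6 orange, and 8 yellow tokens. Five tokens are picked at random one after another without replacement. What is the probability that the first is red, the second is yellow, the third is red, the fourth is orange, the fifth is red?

Multiply the conditional probability of each draw in order, without replacement, so each draw removes one from its color and from the total.
P = (9/23) · (8/22) · (8/21) · (6/20) · (7/19) = 144/24035 ≈ 0.0060.

144/24035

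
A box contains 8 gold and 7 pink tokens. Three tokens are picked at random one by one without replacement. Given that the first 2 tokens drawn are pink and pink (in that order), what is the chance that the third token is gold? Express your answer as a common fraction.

After removing 2 pink, the box has 8 gold out of 13 remaining.
P(third is gold | given) = 8/13 ≈ 0.6154.

8/13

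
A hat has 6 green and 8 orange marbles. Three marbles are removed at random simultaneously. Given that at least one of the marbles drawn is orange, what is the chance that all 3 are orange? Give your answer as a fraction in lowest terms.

P(all 3 orange) = C(8,3)/C(14,3) = 2/13; P(at least one orange) = 1 − C(6,3)/C(14,3) = 86/91.
Since 'all 3 orange' ⊆ 'at least one orange', P(all 3 | at least one) = 2/13 / 86/91 = 7/43 ≈ 0.1628.

7/43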